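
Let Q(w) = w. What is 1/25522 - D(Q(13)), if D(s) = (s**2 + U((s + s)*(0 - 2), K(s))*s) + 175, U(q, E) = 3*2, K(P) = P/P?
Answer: -10770283/25522 ≈ -422.00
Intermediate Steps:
K(P) = 1
U(q, E) = 6
D(s) = 175 + s**2 + 6*s (D(s) = (s**2 + 6*s) + 175 = 175 + s**2 + 6*s)
1/25522 - D(Q(13)) = 1/25522 - (175 + 13**2 + 6*13) = 1/25522 - (175 + 169 + 78) = 1/25522 - 1*422 = 1/25522 - 422 = -10770283/25522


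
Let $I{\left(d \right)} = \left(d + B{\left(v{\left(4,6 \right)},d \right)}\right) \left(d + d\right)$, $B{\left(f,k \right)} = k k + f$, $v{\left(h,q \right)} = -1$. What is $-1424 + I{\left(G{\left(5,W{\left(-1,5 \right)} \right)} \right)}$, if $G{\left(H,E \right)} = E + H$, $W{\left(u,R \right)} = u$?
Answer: $-1272$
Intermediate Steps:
$B{\left(f,k \right)} = f + k^{2}$ ($B{\left(f,k \right)} = k^{2} + f = f + k^{2}$)
$I{\left(d \right)} = 2 d \left(-1 + d + d^{2}\right)$ ($I{\left(d \right)} = \left(d + \left(-1 + d^{2}\right)\right) \left(d + d\right) = \left(-1 + d + d^{2}\right) 2 d = 2 d \left(-1 + d + d^{2}\right)$)
$-1424 + I{\left(G{\left(5,W{\left(-1,5 \right)} \right)} \right)} = -1424 + 2 \left(-1 + 5\right) \left(-1 + \left(-1 + 5\right) + \left(-1 + 5\right)^{2}\right) = -1424 + 2 \cdot 4 \left(-1 + 4 + 4^{2}\right) = -1424 + 2 \cdot 4 \left(-1 + 4 + 16\right) = -1424 + 2 \cdot 4 \cdot 19 = -1424 + 152 = -1272$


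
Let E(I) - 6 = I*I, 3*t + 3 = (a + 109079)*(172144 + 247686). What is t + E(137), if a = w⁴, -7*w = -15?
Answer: 109974311527442/7203 ≈ 1.5268e+10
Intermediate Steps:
w = 15/7 (w = -⅐*(-15) = 15/7 ≈ 2.1429)
a = 50625/2401 (a = (15/7)⁴ = 50625/2401 ≈ 21.085)
t = 109974176291117/7203 (t = -1 + ((50625/2401 + 109079)*(172144 + 247686))/3 = -1 + ((261949304/2401)*419830)/3 = -1 + (⅓)*(109974176298320/2401) = -1 + 109974176298320/7203 = 109974176291117/7203 ≈ 1.5268e+10)
E(I) = 6 + I² (E(I) = 6 + I*I = 6 + I²)
t + E(137) = 109974176291117/7203 + (6 + 137²) = 109974176291117/7203 + (6 + 18769) = 109974176291117/7203 + 18775 = 109974311527442/7203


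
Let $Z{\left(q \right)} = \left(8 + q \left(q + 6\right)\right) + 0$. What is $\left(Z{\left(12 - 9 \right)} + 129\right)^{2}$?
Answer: $26896$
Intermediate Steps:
$Z{\left(q \right)} = 8 + q \left(6 + q\right)$ ($Z{\left(q \right)} = \left(8 + q \left(6 + q\right)\right) + 0 = 8 + q \left(6 + q\right)$)
$\left(Z{\left(12 - 9 \right)} + 129\right)^{2} = \left(\left(8 + \left(12 - 9\right)^{2} + 6 \left(12 - 9\right)\right) + 129\right)^{2} = \left(\left(8 + 3^{2} + 6 \cdot 3\right) + 129\right)^{2} = \left(\left(8 + 9 + 18\right) + 129\right)^{2} = \left(35 + 129\right)^{2} = 164^{2} = 26896$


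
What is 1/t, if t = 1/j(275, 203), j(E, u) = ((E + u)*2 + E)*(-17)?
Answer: -20927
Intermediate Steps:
j(E, u) = -51*E - 34*u (j(E, u) = ((2*E + 2*u) + E)*(-17) = (2*u + 3*E)*(-17) = -51*E - 34*u)
t = -1/20927 (t = 1/(-51*275 - 34*203) = 1/(-14025 - 6902) = 1/(-20927) = -1/20927 ≈ -4.7785e-5)
1/t = 1/(-1/20927) = -20927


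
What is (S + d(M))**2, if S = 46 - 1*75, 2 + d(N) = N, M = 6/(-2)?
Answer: 1156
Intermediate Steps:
M = -3 (M = 6*(-1/2) = -3)
d(N) = -2 + N
S = -29 (S = 46 - 75 = -29)
(S + d(M))**2 = (-29 + (-2 - 3))**2 = (-29 - 5)**2 = (-34)**2 = 1156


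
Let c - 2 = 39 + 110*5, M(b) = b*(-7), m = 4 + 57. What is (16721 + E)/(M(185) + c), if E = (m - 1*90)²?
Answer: -8781/352 ≈ -24.946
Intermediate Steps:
m = 61
M(b) = -7*b
E = 841 (E = (61 - 1*90)² = (61 - 90)² = (-29)² = 841)
c = 591 (c = 2 + (39 + 110*5) = 2 + (39 + 550) = 2 + 589 = 591)
(16721 + E)/(M(185) + c) = (16721 + 841)/(-7*185 + 591) = 17562/(-1295 + 591) = 17562/(-704) = 17562*(-1/704) = -8781/352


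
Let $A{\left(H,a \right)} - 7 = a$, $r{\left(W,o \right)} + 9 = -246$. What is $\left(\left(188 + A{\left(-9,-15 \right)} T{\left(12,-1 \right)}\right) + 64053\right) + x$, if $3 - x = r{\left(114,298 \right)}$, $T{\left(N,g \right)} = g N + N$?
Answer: $64499$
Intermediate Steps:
$T{\left(N,g \right)} = N + N g$ ($T{\left(N,g \right)} = N g + N = N + N g$)
$r{\left(W,o \right)} = -255$ ($r{\left(W,o \right)} = -9 - 246 = -255$)
$A{\left(H,a \right)} = 7 + a$
$x = 258$ ($x = 3 - -255 = 3 + 255 = 258$)
$\left(\left(188 + A{\left(-9,-15 \right)} T{\left(12,-1 \right)}\right) + 64053\right) + x = \left(\left(188 + \left(7 - 15\right) 12 \left(1 - 1\right)\right) + 64053\right) + 258 = \left(\left(188 - 8 \cdot 12 \cdot 0\right) + 64053\right) + 258 = \left(\left(188 - 0\right) + 64053\right) + 258 = \left(\left(188 + 0\right) + 64053\right) + 258 = \left(188 + 64053\right) + 258 = 64241 + 258 = 64499$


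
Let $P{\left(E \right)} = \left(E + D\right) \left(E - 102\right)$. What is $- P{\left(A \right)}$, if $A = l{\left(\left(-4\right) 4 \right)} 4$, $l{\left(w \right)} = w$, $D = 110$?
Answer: $7636$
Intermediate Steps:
$A = -64$ ($A = \left(-4\right) 4 \cdot 4 = \left(-16\right) 4 = -64$)
$P{\left(E \right)} = \left(-102 + E\right) \left(110 + E\right)$ ($P{\left(E \right)} = \left(E + 110\right) \left(E - 102\right) = \left(110 + E\right) \left(-102 + E\right) = \left(-102 + E\right) \left(110 + E\right)$)
$- P{\left(A \right)} = - (-11220 + \left(-64\right)^{2} + 8 \left(-64\right)) = - (-11220 + 4096 - 512) = \left(-1\right) \left(-7636\right) = 7636$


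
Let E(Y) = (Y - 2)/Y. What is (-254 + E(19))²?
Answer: 23126481/361 ≈ 64062.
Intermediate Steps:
E(Y) = (-2 + Y)/Y
(-254 + E(19))² = (-254 + (-2 + 19)/19)² = (-254 + (1/19)*17)² = (-254 + 17/19)² = (-4809/19)² = 23126481/361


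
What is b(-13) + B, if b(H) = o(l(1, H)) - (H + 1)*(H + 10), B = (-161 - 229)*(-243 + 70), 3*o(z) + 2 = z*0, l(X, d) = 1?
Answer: 202300/3 ≈ 67433.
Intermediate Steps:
o(z) = -⅔ (o(z) = -⅔ + (z*0)/3 = -⅔ + (⅓)*0 = -⅔ + 0 = -⅔)
B = 67470 (B = -390*(-173) = 67470)
b(H) = -⅔ - (1 + H)*(10 + H) (b(H) = -⅔ - (H + 1)*(H + 10) = -⅔ - (1 + H)*(10 + H))
b(-13) + B = (-32/3 - 1*(-13)² - 11*(-13)) + 67470 = (-32/3 - 1*169 + 143) + 67470 = (-32/3 - 169 + 143) + 67470 = -110/3 + 67470 = 202300/3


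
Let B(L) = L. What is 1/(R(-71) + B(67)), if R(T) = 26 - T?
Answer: 1/164 ≈ 0.0060976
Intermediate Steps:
1/(R(-71) + B(67)) = 1/((26 - 1*(-71)) + 67) = 1/((26 + 71) + 67) = 1/(97 + 67) = 1/164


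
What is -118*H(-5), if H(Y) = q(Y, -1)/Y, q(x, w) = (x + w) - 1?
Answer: -826/5 ≈ -165.20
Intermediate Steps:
q(x, w) = -1 + w + x (q(x, w) = (w + x) - 1 = -1 + w + x)
H(Y) = (-2 + Y)/Y (H(Y) = (-1 - 1 + Y)/Y = (-2 + Y)/Y)
-118*H(-5) = -118*(-2 - 5)/(-5) = -(-118)*(-7)/5 = -118*7/5 = -826/5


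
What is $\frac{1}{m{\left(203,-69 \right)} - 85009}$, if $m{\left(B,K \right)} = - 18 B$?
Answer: $- \frac{1}{88663} \approx -1.1279 \cdot 10^{-5}$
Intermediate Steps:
$\frac{1}{m{\left(203,-69 \right)} - 85009} = \frac{1}{\left(-18\right) 203 - 85009} = \frac{1}{-3654 - 85009} = \frac{1}{-88663} = - \frac{1}{88663}$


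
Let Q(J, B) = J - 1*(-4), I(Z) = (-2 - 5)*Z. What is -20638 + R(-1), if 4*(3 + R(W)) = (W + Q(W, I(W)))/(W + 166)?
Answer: -6811529/330 ≈ -20641.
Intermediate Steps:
I(Z) = -7*Z
Q(J, B) = 4 + J (Q(J, B) = J + 4 = 4 + J)
R(W) = -3 + (4 + 2*W)/(4*(166 + W)) (R(W) = -3 + ((W + (4 + W))/(W + 166))/4 = -3 + ((4 + 2*W)/(166 + W))/4 = -3 + (4 + 2*W)/(4*(166 + W)))
-20638 + R(-1) = -20638 + (-994 - 5*(-1))/(2*(166 - 1)) = -20638 + (1/2)*(-994 + 5)/165 = -20638 + (1/2)*(1/165)*(-989) = -20638 - 989/330 = -6811529/330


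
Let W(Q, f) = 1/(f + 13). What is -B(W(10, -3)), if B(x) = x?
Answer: -⅒ ≈ -0.10000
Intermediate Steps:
W(Q, f) = 1/(13 + f)
-B(W(10, -3)) = -1/(13 - 3) = -1/10 = -1*⅒ = -⅒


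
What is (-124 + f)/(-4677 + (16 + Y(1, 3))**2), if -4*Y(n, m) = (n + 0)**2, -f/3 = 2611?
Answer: 127312/70863 ≈ 1.7966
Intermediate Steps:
f = -7833 (f = -3*2611 = -7833)
Y(n, m) = -n**2/4 (Y(n, m) = -(n + 0)**2/4 = -n**2/4)
(-124 + f)/(-4677 + (16 + Y(1, 3))**2) = (-124 - 7833)/(-4677 + (16 - 1/4*1**2)**2) = -7957/(-4677 + (16 - 1/4*1)**2) = -7957/(-4677 + (16 - 1/4)**2) = -7957/(-4677 + (63/4)**2) = -7957/(-4677 + 3969/16) = -7957/(-70863/16) = -7957*(-16/70863) = 127312/70863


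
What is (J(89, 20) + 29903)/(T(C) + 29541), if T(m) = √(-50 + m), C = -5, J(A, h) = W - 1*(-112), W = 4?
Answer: 886791279/872670736 - 30019*I*√55/872670736 ≈ 1.0162 - 0.00025511*I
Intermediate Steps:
J(A, h) = 116 (J(A, h) = 4 - 1*(-112) = 4 + 112 = 116)
(J(89, 20) + 29903)/(T(C) + 29541) = (116 + 29903)/(√(-50 - 5) + 29541) = 30019/(√(-55) + 29541) = 30019/(I*√55 + 29541) = 30019/(29541 + I*√55)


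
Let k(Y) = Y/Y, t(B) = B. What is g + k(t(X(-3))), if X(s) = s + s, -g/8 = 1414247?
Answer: -11313975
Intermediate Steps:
g = -11313976 (g = -8*1414247 = -11313976)
X(s) = 2*s
k(Y) = 1
g + k(t(X(-3))) = -11313976 + 1 = -11313975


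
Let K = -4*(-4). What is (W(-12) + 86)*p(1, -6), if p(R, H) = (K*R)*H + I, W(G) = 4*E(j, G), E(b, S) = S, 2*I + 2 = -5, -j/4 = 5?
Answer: -3781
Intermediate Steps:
K = 16
j = -20 (j = -4*5 = -20)
I = -7/2 (I = -1 + (1/2)*(-5) = -1 - 5/2 = -7/2 ≈ -3.5000)
W(G) = 4*G
p(R, H) = -7/2 + 16*H*R (p(R, H) = (16*R)*H - 7/2 = 16*H*R - 7/2 = -7/2 + 16*H*R)
(W(-12) + 86)*p(1, -6) = (4*(-12) + 86)*(-7/2 + 16*(-6)*1) = (-48 + 86)*(-7/2 - 96) = 38*(-199/2) = -3781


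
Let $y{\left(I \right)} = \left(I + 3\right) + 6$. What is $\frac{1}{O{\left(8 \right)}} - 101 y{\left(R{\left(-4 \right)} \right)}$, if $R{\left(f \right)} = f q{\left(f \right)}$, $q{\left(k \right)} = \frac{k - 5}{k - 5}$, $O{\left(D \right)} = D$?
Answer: $- \frac{4039}{8} \approx -504.88$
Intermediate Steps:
$q{\left(k \right)} = 1$ ($q{\left(k \right)} = \frac{-5 + k}{-5 + k} = 1$)
$R{\left(f \right)} = f$ ($R{\left(f \right)} = f 1 = f$)
$y{\left(I \right)} = 9 + I$ ($y{\left(I \right)} = \left(3 + I\right) + 6 = 9 + I$)
$\frac{1}{O{\left(8 \right)}} - 101 y{\left(R{\left(-4 \right)} \right)} = \frac{1}{8} - 101 \left(9 - 4\right) = \frac{1}{8} - 505 = - \frac{4039}{8}$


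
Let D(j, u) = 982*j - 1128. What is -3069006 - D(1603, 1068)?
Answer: -4642024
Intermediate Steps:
D(j, u) = -1128 + 982*j
-3069006 - D(1603, 1068) = -3069006 - (-1128 + 982*1603) = -3069006 - (-1128 + 1574146) = -3069006 - 1*1573018 = -3069006 - 1573018 = -4642024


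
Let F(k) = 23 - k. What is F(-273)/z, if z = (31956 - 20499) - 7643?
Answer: 148/1907 ≈ 0.077609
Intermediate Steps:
z = 3814 (z = 11457 - 7643 = 3814)
F(-273)/z = (23 - 1*(-273))/3814 = (23 + 273)*(1/3814) = 296*(1/3814) = 148/1907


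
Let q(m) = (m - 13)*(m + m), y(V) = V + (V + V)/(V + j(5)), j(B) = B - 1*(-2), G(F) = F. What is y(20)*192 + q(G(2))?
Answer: 36724/9 ≈ 4080.4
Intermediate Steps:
j(B) = 2 + B (j(B) = B + 2 = 2 + B)
y(V) = V + 2*V/(7 + V) (y(V) = V + (V + V)/(V + (2 + 5)) = V + (2*V)/(V + 7) = V + (2*V)/(7 + V) = V + 2*V/(7 + V))
q(m) = 2*m*(-13 + m) (q(m) = (-13 + m)*(2*m) = 2*m*(-13 + m))
y(20)*192 + q(G(2)) = (20*(9 + 20)/(7 + 20))*192 + 2*2*(-13 + 2) = (20*29/27)*192 + 2*2*(-11) = (20*(1/27)*29)*192 - 44 = (580/27)*192 - 44 = 37120/9 - 44 = 36724/9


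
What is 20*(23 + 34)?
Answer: 1140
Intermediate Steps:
20*(23 + 34) = 20*57 = 1140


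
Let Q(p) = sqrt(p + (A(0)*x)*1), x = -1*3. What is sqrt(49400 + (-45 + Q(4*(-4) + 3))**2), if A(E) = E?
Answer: sqrt(51412 - 90*I*sqrt(13)) ≈ 226.74 - 0.7156*I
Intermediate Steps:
x = -3
Q(p) = sqrt(p) (Q(p) = sqrt(p + (0*(-3))*1) = sqrt(p + 0*1) = sqrt(p + 0) = sqrt(p))
sqrt(49400 + (-45 + Q(4*(-4) + 3))**2) = sqrt(49400 + (-45 + sqrt(4*(-4) + 3))**2) = sqrt(49400 + (-45 + sqrt(-16 + 3))**2) = sqrt(49400 + (-45 + sqrt(-13))**2) = sqrt(49400 + (-45 + I*sqrt(13))**2)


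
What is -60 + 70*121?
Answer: 8410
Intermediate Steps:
-60 + 70*121 = -60 + 8470 = 8410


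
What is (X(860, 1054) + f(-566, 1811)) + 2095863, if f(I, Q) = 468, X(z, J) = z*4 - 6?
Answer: 2099765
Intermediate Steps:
X(z, J) = -6 + 4*z (X(z, J) = 4*z - 6 = -6 + 4*z)
(X(860, 1054) + f(-566, 1811)) + 2095863 = ((-6 + 4*860) + 468) + 2095863 = ((-6 + 3440) + 468) + 2095863 = (3434 + 468) + 2095863 = 3902 + 2095863 = 2099765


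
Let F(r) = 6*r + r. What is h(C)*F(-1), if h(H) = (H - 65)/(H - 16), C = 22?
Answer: 301/6 ≈ 50.167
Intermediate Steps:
F(r) = 7*r
h(H) = (-65 + H)/(-16 + H)
h(C)*F(-1) = ((-65 + 22)/(-16 + 22))*(7*(-1)) = (-43/6)*(-7) = ((⅙)*(-43))*(-7) = -43/6*(-7) = 301/6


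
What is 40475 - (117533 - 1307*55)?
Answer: -5173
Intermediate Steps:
40475 - (117533 - 1307*55) = 40475 - (117533 - 71885) = 40475 - 1*45648 = 40475 - 45648 = -5173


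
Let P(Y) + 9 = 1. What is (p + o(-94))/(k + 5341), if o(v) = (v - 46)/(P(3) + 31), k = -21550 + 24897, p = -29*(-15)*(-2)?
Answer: -10075/99912 ≈ -0.10084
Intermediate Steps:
p = -870 (p = 435*(-2) = -870)
k = 3347
P(Y) = -8 (P(Y) = -9 + 1 = -8)
o(v) = -2 + v/23 (o(v) = (v - 46)/(-8 + 31) = (-46 + v)/23 = (-46 + v)*(1/23) = -2 + v/23)
(p + o(-94))/(k + 5341) = (-870 + (-2 + (1/23)*(-94)))/(3347 + 5341) = (-870 + (-2 - 94/23))/8688 = (-870 - 140/23)*(1/8688) = -20150/23*1/8688 = -10075/99912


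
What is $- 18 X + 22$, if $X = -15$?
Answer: $292$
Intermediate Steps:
$- 18 X + 22 = \left(-18\right) \left(-15\right) + 22 = 270 + 22 = 292$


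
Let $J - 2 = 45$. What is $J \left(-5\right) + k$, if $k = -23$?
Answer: $-258$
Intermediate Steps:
$J = 47$ ($J = 2 + 45 = 47$)
$J \left(-5\right) + k = 47 \left(-5\right) - 23 = -235 - 23 = -258$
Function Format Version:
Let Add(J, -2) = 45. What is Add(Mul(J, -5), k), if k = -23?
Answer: -258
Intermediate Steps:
J = 47 (J = Add(2, 45) = 47)
Add(Mul(J, -5), k) = Add(Mul(47, -5), -23) = Add(-235, -23) = -258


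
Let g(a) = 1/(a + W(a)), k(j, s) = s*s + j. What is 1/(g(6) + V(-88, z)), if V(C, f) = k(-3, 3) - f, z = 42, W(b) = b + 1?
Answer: -13/467 ≈ -0.027837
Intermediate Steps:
k(j, s) = j + s**2 (k(j, s) = s**2 + j = j + s**2)
W(b) = 1 + b
g(a) = 1/(1 + 2*a) (g(a) = 1/(a + (1 + a)) = 1/(1 + 2*a))
V(C, f) = 6 - f (V(C, f) = (-3 + 3**2) - f = (-3 + 9) - f = 6 - f)
1/(g(6) + V(-88, z)) = 1/(1/(1 + 2*6) + (6 - 1*42)) = 1/(1/(1 + 12) + (6 - 42)) = 1/(1/13 - 36) = 1/(-467/13) = -13/467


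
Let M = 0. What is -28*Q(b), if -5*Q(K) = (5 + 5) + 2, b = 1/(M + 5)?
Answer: 336/5 ≈ 67.200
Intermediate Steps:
b = ⅕ (b = 1/(0 + 5) = 1/5 = ⅕ ≈ 0.20000)
Q(K) = -12/5 (Q(K) = -((5 + 5) + 2)/5 = -(10 + 2)/5 = -⅕*12 = -12/5)
-28*Q(b) = -28*(-12/5) = 336/5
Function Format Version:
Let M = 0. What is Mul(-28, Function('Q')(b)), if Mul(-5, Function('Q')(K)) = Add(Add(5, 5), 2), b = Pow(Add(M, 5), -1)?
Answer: Rational(336, 5) ≈ 67.200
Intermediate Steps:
b = Rational(1, 5) (b = Pow(Add(0, 5), -1) = Pow(5, -1) = Rational(1, 5) ≈ 0.20000)
Function('Q')(K) = Rational(-12, 5) (Function('Q')(K) = Mul(Rational(-1, 5), Add(Add(5, 5), 2)) = Mul(Rational(-1, 5), Add(10, 2)) = Mul(Rational(-1, 5), 12) = Rational(-12, 5))
Mul(-28, Function('Q')(b)) = Mul(-28, Rational(-12, 5)) = Rational(336, 5)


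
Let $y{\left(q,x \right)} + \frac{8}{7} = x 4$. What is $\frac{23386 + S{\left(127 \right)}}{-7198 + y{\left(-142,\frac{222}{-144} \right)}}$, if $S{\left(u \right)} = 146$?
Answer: $- \frac{26712}{8179} \approx -3.2659$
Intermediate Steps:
$y{\left(q,x \right)} = - \frac{8}{7} + 4 x$ ($y{\left(q,x \right)} = - \frac{8}{7} + x 4 = - \frac{8}{7} + 4 x$)
$\frac{23386 + S{\left(127 \right)}}{-7198 + y{\left(-142,\frac{222}{-144} \right)}} = \frac{23386 + 146}{-7198 + \left(- \frac{8}{7} + 4 \frac{222}{-144}\right)} = \frac{23532}{-7198 + \left(- \frac{8}{7} + 4 \cdot 222 \left(- \frac{1}{144}\right)\right)} = \frac{23532}{-7198 + \left(- \frac{8}{7} + 4 \left(- \frac{37}{24}\right)\right)} = \frac{23532}{-7198 - \frac{307}{42}} = \frac{23532}{- \frac{302623}{42}} = 23532 \left(- \frac{42}{302623}\right) = - \frac{26712}{8179}$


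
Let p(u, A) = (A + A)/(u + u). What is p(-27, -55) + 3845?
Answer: 103870/27 ≈ 3847.0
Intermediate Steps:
p(u, A) = A/u (p(u, A) = (2*A)/((2*u)) = (2*A)*(1/(2*u)) = A/u)
p(-27, -55) + 3845 = -55/(-27) + 3845 = -55*(-1/27) + 3845 = 55/27 + 3845 = 103870/27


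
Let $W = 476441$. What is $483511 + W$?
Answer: $959952$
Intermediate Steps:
$483511 + W = 483511 + 476441 = 959952$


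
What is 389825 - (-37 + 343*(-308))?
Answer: 495506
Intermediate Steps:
389825 - (-37 + 343*(-308)) = 389825 - (-37 - 105644) = 389825 - 1*(-105681) = 389825 + 105681 = 495506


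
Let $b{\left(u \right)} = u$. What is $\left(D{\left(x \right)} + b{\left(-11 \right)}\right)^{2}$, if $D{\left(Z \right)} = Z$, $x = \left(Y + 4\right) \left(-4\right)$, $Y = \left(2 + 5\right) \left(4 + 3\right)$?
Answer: $49729$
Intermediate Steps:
$Y = 49$ ($Y = 7 \cdot 7 = 49$)
$x = -212$ ($x = \left(49 + 4\right) \left(-4\right) = 53 \left(-4\right) = -212$)
$\left(D{\left(x \right)} + b{\left(-11 \right)}\right)^{2} = \left(-212 - 11\right)^{2} = \left(-223\right)^{2} = 49729$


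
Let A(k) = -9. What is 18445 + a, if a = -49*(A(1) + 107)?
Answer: 13643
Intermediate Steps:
a = -4802 (a = -49*(-9 + 107) = -49*98 = -4802)
18445 + a = 18445 - 4802 = 13643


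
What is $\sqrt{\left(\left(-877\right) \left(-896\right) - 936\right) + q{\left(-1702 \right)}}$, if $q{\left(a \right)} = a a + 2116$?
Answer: $8 \sqrt{57559} \approx 1919.3$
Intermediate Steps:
$q{\left(a \right)} = 2116 + a^{2}$ ($q{\left(a \right)} = a^{2} + 2116 = 2116 + a^{2}$)
$\sqrt{\left(\left(-877\right) \left(-896\right) - 936\right) + q{\left(-1702 \right)}} = \sqrt{\left(\left(-877\right) \left(-896\right) - 936\right) + \left(2116 + \left(-1702\right)^{2}\right)} = \sqrt{\left(785792 - 936\right) + \left(2116 + 2896804\right)} = \sqrt{784856 + 2898920} = \sqrt{3683776} = 8 \sqrt{57559}$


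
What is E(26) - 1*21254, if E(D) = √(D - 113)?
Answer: -21254 + I*√87 ≈ -21254.0 + 9.3274*I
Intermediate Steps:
E(D) = √(-113 + D)
E(26) - 1*21254 = √(-113 + 26) - 1*21254 = √(-87) - 21254 = I*√87 - 21254 = -21254 + I*√87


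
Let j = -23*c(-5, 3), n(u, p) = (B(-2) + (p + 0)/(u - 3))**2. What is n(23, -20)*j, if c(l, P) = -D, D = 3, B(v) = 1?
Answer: 0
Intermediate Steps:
c(l, P) = -3 (c(l, P) = -1*3 = -3)
n(u, p) = (1 + p/(-3 + u))**2 (n(u, p) = (1 + (p + 0)/(u - 3))**2 = (1 + p/(-3 + u))**2)
j = 69 (j = -23*(-3) = 69)
n(23, -20)*j = ((-3 - 20 + 23)**2/(-3 + 23)**2)*69 = (0**2/20**2)*69 = ((1/400)*0)*69 = 0*69 = 0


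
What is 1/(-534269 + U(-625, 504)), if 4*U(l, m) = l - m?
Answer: -4/2138205 ≈ -1.8707e-6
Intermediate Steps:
U(l, m) = -m/4 + l/4 (U(l, m) = (l - m)/4 = -m/4 + l/4)
1/(-534269 + U(-625, 504)) = 1/(-534269 + (-¼*504 + (¼)*(-625))) = 1/(-534269 + (-126 - 625/4)) = 1/(-534269 - 1129/4) = 1/(-2138205/4) = -4/2138205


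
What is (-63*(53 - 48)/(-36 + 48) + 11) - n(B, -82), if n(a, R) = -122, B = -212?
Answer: 427/4 ≈ 106.75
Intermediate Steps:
(-63*(53 - 48)/(-36 + 48) + 11) - n(B, -82) = (-63*(53 - 48)/(-36 + 48) + 11) - 1*(-122) = (-315/12 + 11) + 122 = (-63*5/12 + 11) + 122 = (-105/4 + 11) + 122 = -61/4 + 122 = 427/4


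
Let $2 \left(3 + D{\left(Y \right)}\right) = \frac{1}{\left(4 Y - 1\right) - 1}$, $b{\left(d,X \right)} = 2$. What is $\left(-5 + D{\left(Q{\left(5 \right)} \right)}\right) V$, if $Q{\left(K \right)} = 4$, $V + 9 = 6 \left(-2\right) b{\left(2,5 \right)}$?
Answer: $\frac{7359}{28} \approx 262.82$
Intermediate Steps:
$V = -33$ ($V = -9 + 6 \left(-2\right) 2 = -9 - 24 = -33$)
$D{\left(Y \right)} = -3 + \frac{1}{2 \left(-2 + 4 Y\right)}$ ($D{\left(Y \right)} = -3 + \frac{1}{2 \left(\left(4 Y - 1\right) - 1\right)} = -3 + \frac{1}{2 \left(\left(-1 + 4 Y\right) - 1\right)} = -3 + \frac{1}{2 \left(-2 + 4 Y\right)}$)
$\left(-5 + D{\left(Q{\left(5 \right)} \right)}\right) V = \left(-5 + \frac{13 - 96}{4 \left(-1 + 2 \cdot 4\right)}\right) \left(-33\right) = \left(-5 + \frac{13 - 96}{4 \left(-1 + 8\right)}\right) \left(-33\right) = \left(-5 + \frac{1}{4} \cdot \frac{1}{7} \left(-83\right)\right) \left(-33\right) = \left(-5 - \frac{83}{28}\right) \left(-33\right) = \left(- \frac{223}{28}\right) \left(-33\right) = \frac{7359}{28}$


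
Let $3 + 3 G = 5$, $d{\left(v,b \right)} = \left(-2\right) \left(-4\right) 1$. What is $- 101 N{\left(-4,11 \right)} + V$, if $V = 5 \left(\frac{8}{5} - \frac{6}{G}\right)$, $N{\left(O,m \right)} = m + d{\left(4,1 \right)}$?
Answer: $-1956$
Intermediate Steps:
$d{\left(v,b \right)} = 8$ ($d{\left(v,b \right)} = 8 \cdot 1 = 8$)
$G = \frac{2}{3}$ ($G = -1 + \frac{1}{3} \cdot 5 = -1 + \frac{5}{3} = \frac{2}{3} \approx 0.66667$)
$N{\left(O,m \right)} = 8 + m$ ($N{\left(O,m \right)} = m + 8 = 8 + m$)
$V = -37$ ($V = 5 \left(\frac{8}{5} - \frac{6}{\frac{2}{3}}\right) = 5 \left(8 \cdot \frac{1}{5} - 9\right) = 5 \left(\frac{8}{5} - 9\right) = 5 \left(- \frac{37}{5}\right) = -37$)
$- 101 N{\left(-4,11 \right)} + V = - 101 \left(8 + 11\right) - 37 = \left(-101\right) 19 - 37 = -1919 - 37 = -1956$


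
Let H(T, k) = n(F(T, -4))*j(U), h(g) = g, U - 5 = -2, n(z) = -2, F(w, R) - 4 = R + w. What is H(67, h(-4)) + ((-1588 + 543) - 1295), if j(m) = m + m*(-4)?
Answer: -2322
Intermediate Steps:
F(w, R) = 4 + R + w (F(w, R) = 4 + (R + w) = 4 + R + w)
U = 3 (U = 5 - 2 = 3)
j(m) = -3*m (j(m) = m - 4*m = -3*m)
H(T, k) = 18 (H(T, k) = -(-6)*3 = -2*(-9) = 18)
H(67, h(-4)) + ((-1588 + 543) - 1295) = 18 + ((-1588 + 543) - 1295) = 18 + (-1045 - 1295) = 18 - 2340 = -2322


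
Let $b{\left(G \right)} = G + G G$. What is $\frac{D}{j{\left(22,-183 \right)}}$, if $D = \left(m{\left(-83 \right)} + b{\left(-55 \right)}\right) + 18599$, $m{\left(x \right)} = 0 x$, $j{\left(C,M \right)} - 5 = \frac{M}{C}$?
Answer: $- \frac{474518}{73} \approx -6500.3$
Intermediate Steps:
$j{\left(C,M \right)} = 5 + \frac{M}{C}$
$b{\left(G \right)} = G + G^{2}$
$m{\left(x \right)} = 0$
$D = 21569$ ($D = \left(0 - 55 \left(1 - 55\right)\right) + 18599 = \left(0 - -2970\right) + 18599 = \left(0 + 2970\right) + 18599 = 2970 + 18599 = 21569$)
$\frac{D}{j{\left(22,-183 \right)}} = \frac{21569}{5 - \frac{183}{22}} = \frac{21569}{- \frac{73}{22}} = 21569 \left(- \frac{22}{73}\right) = - \frac{474518}{73}$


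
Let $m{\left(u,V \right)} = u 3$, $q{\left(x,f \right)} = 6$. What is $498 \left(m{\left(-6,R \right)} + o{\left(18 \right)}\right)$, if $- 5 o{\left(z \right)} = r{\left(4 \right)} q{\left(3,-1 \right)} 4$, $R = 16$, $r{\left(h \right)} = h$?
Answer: $- \frac{92628}{5} \approx -18526.0$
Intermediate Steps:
$m{\left(u,V \right)} = 3 u$
$o{\left(z \right)} = - \frac{96}{5}$ ($o{\left(z \right)} = - \frac{4 \cdot 6 \cdot 4}{5} = - \frac{24 \cdot 4}{5} = \left(- \frac{1}{5}\right) 96 = - \frac{96}{5}$)
$498 \left(m{\left(-6,R \right)} + o{\left(18 \right)}\right) = 498 \left(3 \left(-6\right) - \frac{96}{5}\right) = 498 \left(-18 - \frac{96}{5}\right) = 498 \left(- \frac{186}{5}\right) = - \frac{92628}{5}$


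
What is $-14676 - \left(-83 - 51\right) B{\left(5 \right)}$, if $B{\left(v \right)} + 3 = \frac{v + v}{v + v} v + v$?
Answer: $-13738$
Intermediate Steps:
$B{\left(v \right)} = -3 + 2 v$ ($B{\left(v \right)} = -3 + \left(\frac{v + v}{v + v} v + v\right) = -3 + \left(\frac{2 v}{2 v} v + v\right) = -3 + \left(2 v \frac{1}{2 v} v + v\right) = -3 + \left(1 v + v\right) = -3 + \left(v + v\right) = -3 + 2 v$)
$-14676 - \left(-83 - 51\right) B{\left(5 \right)} = -14676 - \left(-83 - 51\right) \left(-3 + 2 \cdot 5\right) = -14676 - - 134 \left(-3 + 10\right) = -14676 - \left(-134\right) 7 = -14676 - -938 = -14676 + 938 = -13738$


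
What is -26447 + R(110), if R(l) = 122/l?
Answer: -1454524/55 ≈ -26446.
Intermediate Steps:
-26447 + R(110) = -26447 + 122/110 = -26447 + 122*(1/110) = -26447 + 61/55 = -1454524/55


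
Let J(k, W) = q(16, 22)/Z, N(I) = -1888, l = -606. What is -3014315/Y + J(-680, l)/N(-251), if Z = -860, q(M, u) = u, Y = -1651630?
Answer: 5691068971/3118277440 ≈ 1.8251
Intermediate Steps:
J(k, W) = -11/430 (J(k, W) = 22/(-860) = 22*(-1/860) = -11/430)
-3014315/Y + J(-680, l)/N(-251) = -3014315/(-1651630) - 11/430/(-1888) = -3014315*(-1/1651630) - 11/430*(-1/1888) = 602863/330326 + 11/811840 = 5691068971/3118277440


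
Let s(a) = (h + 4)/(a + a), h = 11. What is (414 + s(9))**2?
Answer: 6195121/36 ≈ 1.7209e+5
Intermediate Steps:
s(a) = 15/(2*a) (s(a) = (11 + 4)/(a + a) = 15/((2*a)) = 15*(1/(2*a)) = 15/(2*a))
(414 + s(9))**2 = (414 + (15/2)/9)**2 = (414 + (15/2)*(1/9))**2 = (414 + 5/6)**2 = (2489/6)**2 = 6195121/36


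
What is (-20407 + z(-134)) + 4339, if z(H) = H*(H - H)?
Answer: -16068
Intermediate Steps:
z(H) = 0 (z(H) = H*0 = 0)
(-20407 + z(-134)) + 4339 = (-20407 + 0) + 4339 = -20407 + 4339 = -16068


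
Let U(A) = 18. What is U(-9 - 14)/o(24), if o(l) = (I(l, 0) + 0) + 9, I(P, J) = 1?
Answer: 9/5 ≈ 1.8000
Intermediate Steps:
o(l) = 10 (o(l) = (1 + 0) + 9 = 1 + 9 = 10)
U(-9 - 14)/o(24) = 18/10 = 18*(⅒) = 9/5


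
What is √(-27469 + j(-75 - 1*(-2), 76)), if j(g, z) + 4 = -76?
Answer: 3*I*√3061 ≈ 165.98*I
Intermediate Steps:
j(g, z) = -80 (j(g, z) = -4 - 76 = -80)
√(-27469 + j(-75 - 1*(-2), 76)) = √(-27469 - 80) = √(-27549) = 3*I*√3061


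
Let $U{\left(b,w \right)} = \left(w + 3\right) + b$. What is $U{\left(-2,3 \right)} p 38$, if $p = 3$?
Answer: $456$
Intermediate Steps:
$U{\left(b,w \right)} = 3 + b + w$ ($U{\left(b,w \right)} = \left(3 + w\right) + b = 3 + b + w$)
$U{\left(-2,3 \right)} p 38 = \left(3 - 2 + 3\right) 3 \cdot 38 = 4 \cdot 3 \cdot 38 = 12 \cdot 38 = 456$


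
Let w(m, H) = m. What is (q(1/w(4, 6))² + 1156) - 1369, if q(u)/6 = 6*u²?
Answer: -3327/16 ≈ -207.94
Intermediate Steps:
q(u) = 36*u² (q(u) = 6*(6*u²) = 36*u²)
(q(1/w(4, 6))² + 1156) - 1369 = ((36*(1/4)²)² + 1156) - 1369 = ((36*(¼)²)² + 1156) - 1369 = ((36*(1/16))² + 1156) - 1369 = ((9/4)² + 1156) - 1369 = (81/16 + 1156) - 1369 = 18577/16 - 1369 = -3327/16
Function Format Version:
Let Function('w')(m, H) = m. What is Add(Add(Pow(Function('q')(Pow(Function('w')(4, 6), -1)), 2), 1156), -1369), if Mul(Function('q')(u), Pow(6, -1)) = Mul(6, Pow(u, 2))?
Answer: Rational(-3327, 16) ≈ -207.94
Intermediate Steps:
Function('q')(u) = Mul(36, Pow(u, 2)) (Function('q')(u) = Mul(6, Mul(6, Pow(u, 2))) = Mul(36, Pow(u, 2)))
Add(Add(Pow(Function('q')(Pow(Function('w')(4, 6), -1)), 2), 1156), -1369) = Add(Add(Pow(Mul(36, Pow(Pow(4, -1), 2)), 2), 1156), -1369) = Add(Add(Pow(Mul(36, Pow(Rational(1, 4), 2)), 2), 1156), -1369) = Add(Add(Pow(Mul(36, Rational(1, 16)), 2), 1156), -1369) = Add(Add(Pow(Rational(9, 4), 2), 1156), -1369) = Add(Add(Rational(81, 16), 1156), -1369) = Add(Rational(18577, 16), -1369) = Rational(-3327, 16)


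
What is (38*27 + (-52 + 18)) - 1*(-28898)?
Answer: 29890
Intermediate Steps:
(38*27 + (-52 + 18)) - 1*(-28898) = (1026 - 34) + 28898 = 992 + 28898 = 29890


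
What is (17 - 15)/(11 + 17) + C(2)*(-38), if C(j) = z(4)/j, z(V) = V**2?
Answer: -4255/14 ≈ -303.93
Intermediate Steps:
C(j) = 16/j (C(j) = 4**2/j = 16/j)
(17 - 15)/(11 + 17) + C(2)*(-38) = (17 - 15)/(11 + 17) + (16/2)*(-38) = 2/28 + (16*(1/2))*(-38) = 2*(1/28) + 8*(-38) = 1/14 - 304 = -4255/14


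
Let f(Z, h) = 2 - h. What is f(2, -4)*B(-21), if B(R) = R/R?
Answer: 6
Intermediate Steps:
B(R) = 1
f(2, -4)*B(-21) = (2 - 1*(-4))*1 = (2 + 4)*1 = 6*1 = 6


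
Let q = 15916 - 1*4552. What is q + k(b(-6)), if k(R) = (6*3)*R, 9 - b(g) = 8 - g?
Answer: 11274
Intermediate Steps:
b(g) = 1 + g (b(g) = 9 - (8 - g) = 9 + (-8 + g) = 1 + g)
q = 11364 (q = 15916 - 4552 = 11364)
k(R) = 18*R
q + k(b(-6)) = 11364 + 18*(1 - 6) = 11364 + 18*(-5) = 11364 - 90 = 11274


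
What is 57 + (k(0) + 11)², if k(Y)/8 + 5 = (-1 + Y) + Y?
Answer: 1426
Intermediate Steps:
k(Y) = -48 + 16*Y (k(Y) = -40 + 8*((-1 + Y) + Y) = -40 + 8*(-1 + 2*Y) = -40 + (-8 + 16*Y) = -48 + 16*Y)
57 + (k(0) + 11)² = 57 + ((-48 + 16*0) + 11)² = 57 + ((-48 + 0) + 11)² = 57 + (-48 + 11)² = 57 + (-37)² = 57 + 1369 = 1426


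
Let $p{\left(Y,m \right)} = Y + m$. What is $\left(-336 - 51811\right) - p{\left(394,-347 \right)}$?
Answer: $-52194$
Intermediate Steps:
$\left(-336 - 51811\right) - p{\left(394,-347 \right)} = \left(-336 - 51811\right) - \left(394 - 347\right) = \left(-336 - 51811\right) - 47 = -52147 - 47 = -52194$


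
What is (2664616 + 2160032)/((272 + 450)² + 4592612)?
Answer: 201027/213079 ≈ 0.94344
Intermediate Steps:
(2664616 + 2160032)/((272 + 450)² + 4592612) = 4824648/(722² + 4592612) = 4824648/(521284 + 4592612) = 4824648/5113896 = 4824648*(1/5113896) = 201027/213079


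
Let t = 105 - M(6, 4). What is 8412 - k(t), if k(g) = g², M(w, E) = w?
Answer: -1389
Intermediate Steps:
t = 99 (t = 105 - 1*6 = 105 - 6 = 99)
8412 - k(t) = 8412 - 1*99² = 8412 - 1*9801 = 8412 - 9801 = -1389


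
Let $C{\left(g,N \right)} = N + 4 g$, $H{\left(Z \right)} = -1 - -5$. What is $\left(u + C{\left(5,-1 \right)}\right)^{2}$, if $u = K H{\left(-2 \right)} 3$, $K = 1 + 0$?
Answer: $961$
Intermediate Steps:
$H{\left(Z \right)} = 4$ ($H{\left(Z \right)} = -1 + 5 = 4$)
$K = 1$
$u = 12$ ($u = 1 \cdot 4 \cdot 3 = 4 \cdot 3 = 12$)
$\left(u + C{\left(5,-1 \right)}\right)^{2} = \left(12 + \left(-1 + 4 \cdot 5\right)\right)^{2} = \left(12 + \left(-1 + 20\right)\right)^{2} = \left(12 + 19\right)^{2} = 31^{2} = 961$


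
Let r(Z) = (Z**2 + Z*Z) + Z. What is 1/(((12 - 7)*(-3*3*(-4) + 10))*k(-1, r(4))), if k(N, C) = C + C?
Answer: 1/16560 ≈ 6.0386e-5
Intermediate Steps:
r(Z) = Z + 2*Z**2 (r(Z) = (Z**2 + Z**2) + Z = 2*Z**2 + Z = Z + 2*Z**2)
k(N, C) = 2*C
1/(((12 - 7)*(-3*3*(-4) + 10))*k(-1, r(4))) = 1/(((12 - 7)*(-3*3*(-4) + 10))*(2*(4*(1 + 2*4)))) = 1/((5*(-9*(-4) + 10))*(2*(4*(1 + 8)))) = 1/((5*(36 + 10))*(2*(4*9))) = 1/((5*46)*(2*36)) = 1/(230*72) = 1/16560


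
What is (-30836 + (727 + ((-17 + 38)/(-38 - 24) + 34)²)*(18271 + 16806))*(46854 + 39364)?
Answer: 10806888450777045/1922 ≈ 5.6227e+12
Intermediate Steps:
(-30836 + (727 + ((-17 + 38)/(-38 - 24) + 34)²)*(18271 + 16806))*(46854 + 39364) = (-30836 + (727 + (21/(-62) + 34)²)*35077)*86218 = (-30836 + (727 + (21*(-1/62) + 34)²)*35077)*86218 = (-30836 + (727 + (-21/62 + 34)²)*35077)*86218 = (-30836 + (727 + (2087/62)²)*35077)*86218 = (-30836 + (727 + 4355569/3844)*35077)*86218 = (-30836 + (7150157/3844)*35077)*86218 = (-30836 + 250806057089/3844)*86218 = (250687523505/3844)*86218 = 10806888450777045/1922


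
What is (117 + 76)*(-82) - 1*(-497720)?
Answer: 481894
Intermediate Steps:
(117 + 76)*(-82) - 1*(-497720) = 193*(-82) + 497720 = -15826 + 497720 = 481894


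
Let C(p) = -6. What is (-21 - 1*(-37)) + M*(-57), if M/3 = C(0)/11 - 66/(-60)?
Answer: -8671/110 ≈ -78.827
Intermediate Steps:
M = 183/110 (M = 3*(-6/11 - 66/(-60)) = 3*(-6*1/11 - 66*(-1/60)) = 3*(-6/11 + 11/10) = 3*(61/110) = 183/110 ≈ 1.6636)
(-21 - 1*(-37)) + M*(-57) = (-21 - 1*(-37)) + (183/110)*(-57) = (-21 + 37) - 10431/110 = 16 - 10431/110 = -8671/110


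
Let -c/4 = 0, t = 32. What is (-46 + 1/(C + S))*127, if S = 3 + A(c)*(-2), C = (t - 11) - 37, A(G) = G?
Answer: -76073/13 ≈ -5851.8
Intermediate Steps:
c = 0 (c = -4*0 = 0)
C = -16 (C = (32 - 11) - 37 = 21 - 37 = -16)
S = 3 (S = 3 + 0*(-2) = 3 + 0 = 3)
(-46 + 1/(C + S))*127 = (-46 + 1/(-16 + 3))*127 = (-46 + 1/(-13))*127 = (-46 - 1/13)*127 = -599/13*127 = -76073/13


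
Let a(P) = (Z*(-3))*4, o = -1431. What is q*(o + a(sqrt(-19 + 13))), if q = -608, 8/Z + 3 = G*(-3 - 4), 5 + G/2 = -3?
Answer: 94893600/109 ≈ 8.7058e+5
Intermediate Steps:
G = -16 (G = -10 + 2*(-3) = -10 - 6 = -16)
Z = 8/109 (Z = 8/(-3 - 16*(-3 - 4)) = 8/(-3 - 16*(-7)) = 8/(-3 + 112) = 8/109 ≈ 0.073395)
a(P) = -96/109 (a(P) = ((8/109)*(-3))*4 = -24/109*4 = -96/109)
q*(o + a(sqrt(-19 + 13))) = -608*(-1431 - 96/109) = -608*(-156075/109) = 94893600/109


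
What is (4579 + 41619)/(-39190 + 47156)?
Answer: 23099/3983 ≈ 5.7994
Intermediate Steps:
(4579 + 41619)/(-39190 + 47156) = 46198/7966 = 46198*(1/7966) = 23099/3983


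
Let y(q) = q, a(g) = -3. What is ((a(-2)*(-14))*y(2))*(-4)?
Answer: -336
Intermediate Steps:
((a(-2)*(-14))*y(2))*(-4) = (-3*(-14)*2)*(-4) = (42*2)*(-4) = 84*(-4) = -336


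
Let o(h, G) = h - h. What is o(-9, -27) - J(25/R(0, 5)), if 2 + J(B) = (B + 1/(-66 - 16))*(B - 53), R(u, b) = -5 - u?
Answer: -11837/41 ≈ -288.71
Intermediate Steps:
o(h, G) = 0
J(B) = -2 + (-53 + B)*(-1/82 + B) (J(B) = -2 + (B + 1/(-66 - 16))*(B - 53) = -2 + (B + 1/(-82))*(-53 + B) = -2 + (B - 1/82)*(-53 + B) = -2 + (-1/82 + B)*(-53 + B) = -2 + (-53 + B)*(-1/82 + B))
o(-9, -27) - J(25/R(0, 5)) = 0 - (-111/82 + (25/(-5 - 1*0))**2 - 108675/(82*(-5 - 1*0))) = 0 - (-111/82 + (25/(-5 + 0))**2 - 108675/(82*(-5 + 0))) = 0 - (-111/82 + (25/(-5))**2 - 108675/(82*(-5))) = 0 - (-111/82 + (25*(-1/5))**2 - 108675*(-1)/(82*5)) = 0 - (-111/82 + (-5)**2 - 4347/82*(-5)) = 0 - (-111/82 + 25 + 21735/82) = 0 - 1*11837/41 = 0 - 11837/41 = -11837/41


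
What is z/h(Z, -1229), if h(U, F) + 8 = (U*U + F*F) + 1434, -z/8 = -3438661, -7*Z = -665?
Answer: 6877322/380223 ≈ 18.088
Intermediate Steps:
Z = 95 (Z = -1/7*(-665) = 95)
z = 27509288 (z = -8*(-3438661) = 27509288)
h(U, F) = 1426 + F**2 + U**2 (h(U, F) = -8 + ((U*U + F*F) + 1434) = -8 + ((U**2 + F**2) + 1434) = -8 + ((F**2 + U**2) + 1434) = -8 + (1434 + F**2 + U**2) = 1426 + F**2 + U**2)
z/h(Z, -1229) = 27509288/(1426 + (-1229)**2 + 95**2) = 27509288/(1426 + 1510441 + 9025) = 27509288/1520892 = 27509288*(1/1520892) = 6877322/380223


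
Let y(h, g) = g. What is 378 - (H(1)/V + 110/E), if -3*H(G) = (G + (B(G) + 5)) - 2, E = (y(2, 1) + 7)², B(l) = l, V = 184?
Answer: 830849/2208 ≈ 376.29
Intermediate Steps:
E = 64 (E = (1 + 7)² = 8² = 64)
H(G) = -1 - 2*G/3 (H(G) = -((G + (G + 5)) - 2)/3 = -((G + (5 + G)) - 2)/3 = -((5 + 2*G) - 2)/3 = -(3 + 2*G)/3 = -1 - 2*G/3)
378 - (H(1)/V + 110/E) = 378 - ((-1 - ⅔*1)/184 + 110/64) = 378 - ((-1 - ⅔)*(1/184) + 110*(1/64)) = 378 - (-5/3*1/184 + 55/32) = 378 - (-5/552 + 55/32) = 378 - 1*3775/2208 = 378 - 3775/2208 = 830849/2208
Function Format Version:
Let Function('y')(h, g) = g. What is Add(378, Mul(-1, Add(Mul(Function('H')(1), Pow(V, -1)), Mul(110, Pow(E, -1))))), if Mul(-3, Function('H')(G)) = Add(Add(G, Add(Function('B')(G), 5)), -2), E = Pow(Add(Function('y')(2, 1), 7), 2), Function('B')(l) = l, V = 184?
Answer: Rational(830849, 2208) ≈ 376.29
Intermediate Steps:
E = 64 (E = Pow(Add(1, 7), 2) = Pow(8, 2) = 64)
Function('H')(G) = Add(-1, Mul(Rational(-2, 3), G)) (Function('H')(G) = Mul(Rational(-1, 3), Add(Add(G, Add(G, 5)), -2)) = Mul(Rational(-1, 3), Add(Add(G, Add(5, G)), -2)) = Mul(Rational(-1, 3), Add(Add(5, Mul(2, G)), -2)) = Mul(Rational(-1, 3), Add(3, Mul(2, G))) = Add(-1, Mul(Rational(-2, 3), G)))
Add(378, Mul(-1, Add(Mul(Function('H')(1), Pow(V, -1)), Mul(110, Pow(E, -1))))) = Add(378, Mul(-1, Add(Mul(Add(-1, Mul(Rational(-2, 3), 1)), Pow(184, -1)), Mul(110, Pow(64, -1))))) = Add(378, Mul(-1, Add(Mul(Add(-1, Rational(-2, 3)), Rational(1, 184)), Mul(110, Rational(1, 64))))) = Add(378, Mul(-1, Add(Mul(Rational(-5, 3), Rational(1, 184)), Rational(55, 32)))) = Add(378, Mul(-1, Add(Rational(-5, 552), Rational(55, 32)))) = Add(378, Mul(-1, Rational(3775, 2208))) = Add(378, Rational(-3775, 2208)) = Rational(830849, 2208)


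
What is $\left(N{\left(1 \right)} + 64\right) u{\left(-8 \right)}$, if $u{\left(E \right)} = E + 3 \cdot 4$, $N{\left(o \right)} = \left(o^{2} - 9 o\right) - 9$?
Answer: $188$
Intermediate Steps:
$N{\left(o \right)} = -9 + o^{2} - 9 o$
$u{\left(E \right)} = 12 + E$ ($u{\left(E \right)} = E + 12 = 12 + E$)
$\left(N{\left(1 \right)} + 64\right) u{\left(-8 \right)} = \left(\left(-9 + 1^{2} - 9\right) + 64\right) \left(12 - 8\right) = \left(\left(-9 + 1 - 9\right) + 64\right) 4 = \left(-17 + 64\right) 4 = 47 \cdot 4 = 188$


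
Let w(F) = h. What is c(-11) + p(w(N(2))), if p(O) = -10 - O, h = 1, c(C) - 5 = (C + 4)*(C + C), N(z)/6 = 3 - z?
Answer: 148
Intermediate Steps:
N(z) = 18 - 6*z (N(z) = 6*(3 - z) = 18 - 6*z)
c(C) = 5 + 2*C*(4 + C) (c(C) = 5 + (C + 4)*(C + C) = 5 + (4 + C)*(2*C) = 5 + 2*C*(4 + C))
w(F) = 1
c(-11) + p(w(N(2))) = (5 + 2*(-11)**2 + 8*(-11)) + (-10 - 1*1) = (5 + 2*121 - 88) + (-10 - 1) = (5 + 242 - 88) - 11 = 159 - 11 = 148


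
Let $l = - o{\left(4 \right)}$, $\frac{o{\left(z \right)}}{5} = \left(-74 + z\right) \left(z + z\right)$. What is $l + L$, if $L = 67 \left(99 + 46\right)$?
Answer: $12515$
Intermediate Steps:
$L = 9715$ ($L = 67 \cdot 145 = 9715$)
$o{\left(z \right)} = 10 z \left(-74 + z\right)$ ($o{\left(z \right)} = 5 \left(-74 + z\right) \left(z + z\right) = 5 \left(-74 + z\right) 2 z = 5 \cdot 2 z \left(-74 + z\right) = 10 z \left(-74 + z\right)$)
$l = 2800$ ($l = - 10 \cdot 4 \left(-74 + 4\right) = - 10 \cdot 4 \left(-70\right) = \left(-1\right) \left(-2800\right) = 2800$)
$l + L = 2800 + 9715 = 12515$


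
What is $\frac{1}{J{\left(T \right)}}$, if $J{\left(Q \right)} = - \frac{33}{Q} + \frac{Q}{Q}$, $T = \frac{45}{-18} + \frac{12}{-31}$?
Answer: $\frac{179}{2225} \approx 0.080449$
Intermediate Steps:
$T = - \frac{179}{62}$ ($T = 45 \left(- \frac{1}{18}\right) + 12 \left(- \frac{1}{31}\right) = - \frac{5}{2} - \frac{12}{31} = - \frac{179}{62} \approx -2.8871$)
$J{\left(Q \right)} = 1 - \frac{33}{Q}$ ($J{\left(Q \right)} = - \frac{33}{Q} + 1 = 1 - \frac{33}{Q}$)
$\frac{1}{J{\left(T \right)}} = \frac{1}{\frac{1}{- \frac{179}{62}} \left(-33 - \frac{179}{62}\right)} = \frac{1}{\left(- \frac{62}{179}\right) \left(- \frac{2225}{62}\right)} = \frac{1}{\frac{2225}{179}} = \frac{179}{2225}$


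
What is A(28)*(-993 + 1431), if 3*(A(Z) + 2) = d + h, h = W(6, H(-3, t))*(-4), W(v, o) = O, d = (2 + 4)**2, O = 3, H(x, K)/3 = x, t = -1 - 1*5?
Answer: 2628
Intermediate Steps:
t = -6 (t = -1 - 5 = -6)
H(x, K) = 3*x
d = 36 (d = 6**2 = 36)
W(v, o) = 3
h = -12 (h = 3*(-4) = -12)
A(Z) = 6 (A(Z) = -2 + (36 - 12)/3 = -2 + (1/3)*24 = -2 + 8 = 6)
A(28)*(-993 + 1431) = 6*(-993 + 1431) = 6*438 = 2628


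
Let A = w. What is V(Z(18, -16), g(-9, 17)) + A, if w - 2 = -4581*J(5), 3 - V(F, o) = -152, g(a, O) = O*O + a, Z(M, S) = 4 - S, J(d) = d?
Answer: -22748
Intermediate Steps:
g(a, O) = a + O² (g(a, O) = O² + a = a + O²)
V(F, o) = 155 (V(F, o) = 3 - 1*(-152) = 3 + 152 = 155)
w = -22903 (w = 2 - 4581*5 = 2 - 22905 = -22903)
A = -22903
V(Z(18, -16), g(-9, 17)) + A = 155 - 22903 = -22748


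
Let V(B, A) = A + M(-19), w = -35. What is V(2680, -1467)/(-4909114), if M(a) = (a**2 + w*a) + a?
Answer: 230/2454557 ≈ 9.3703e-5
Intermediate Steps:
M(a) = a**2 - 34*a (M(a) = (a**2 - 35*a) + a = a**2 - 34*a)
V(B, A) = 1007 + A (V(B, A) = A - 19*(-34 - 19) = A - 19*(-53) = A + 1007 = 1007 + A)
V(2680, -1467)/(-4909114) = (1007 - 1467)/(-4909114) = -460*(-1/4909114) = 230/2454557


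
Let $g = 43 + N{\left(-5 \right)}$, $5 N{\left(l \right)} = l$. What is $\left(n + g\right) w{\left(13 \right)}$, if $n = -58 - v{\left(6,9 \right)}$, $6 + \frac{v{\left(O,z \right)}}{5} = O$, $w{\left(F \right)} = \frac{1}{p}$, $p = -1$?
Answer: $16$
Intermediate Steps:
$N{\left(l \right)} = \frac{l}{5}$
$w{\left(F \right)} = -1$ ($w{\left(F \right)} = \frac{1}{-1} = -1$)
$v{\left(O,z \right)} = -30 + 5 O$
$g = 42$ ($g = 43 + \frac{1}{5} \left(-5\right) = 43 - 1 = 42$)
$n = -58$ ($n = -58 - \left(-30 + 5 \cdot 6\right) = -58 - \left(-30 + 30\right) = -58 - 0 = -58 + 0 = -58$)
$\left(n + g\right) w{\left(13 \right)} = \left(-58 + 42\right) \left(-1\right) = \left(-16\right) \left(-1\right) = 16$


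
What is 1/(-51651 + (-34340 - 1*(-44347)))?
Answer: -1/41644 ≈ -2.4013e-5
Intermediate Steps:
1/(-51651 + (-34340 - 1*(-44347))) = 1/(-51651 + (-34340 + 44347)) = 1/(-51651 + 10007) = 1/(-41644) = -1/41644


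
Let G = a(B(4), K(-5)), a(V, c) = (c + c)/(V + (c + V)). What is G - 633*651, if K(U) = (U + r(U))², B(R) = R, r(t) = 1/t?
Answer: -90245839/219 ≈ -4.1208e+5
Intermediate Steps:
K(U) = (U + 1/U)²
a(V, c) = 2*c/(c + 2*V) (a(V, c) = (2*c)/(V + (V + c)) = (2*c)/(c + 2*V) = 2*c/(c + 2*V))
G = 338/219 (G = 2*((1 + (-5)²)²/(-5)²)/((1 + (-5)²)²/(-5)² + 2*4) = 2*((1 + 25)²/25)/((1 + 25)²/25 + 8) = 2*((1/25)*26²)/((1/25)*26² + 8) = 2*((1/25)*676)/((1/25)*676 + 8) = 2*(676/25)/(676/25 + 8) = 2*(676/25)/(876/25) = 2*(676/25)*(25/876) = 338/219 ≈ 1.5434)
G - 633*651 = 338/219 - 633*651 = 338/219 - 412083 = -90245839/219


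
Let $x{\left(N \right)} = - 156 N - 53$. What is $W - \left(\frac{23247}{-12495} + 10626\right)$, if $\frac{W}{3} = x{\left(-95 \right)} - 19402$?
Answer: $- \frac{14594838}{595} \approx -24529.0$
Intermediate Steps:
$x{\left(N \right)} = -53 - 156 N$
$W = -13905$ ($W = 3 \left(\left(-53 - -14820\right) - 19402\right) = 3 \left(\left(-53 + 14820\right) - 19402\right) = 3 \left(14767 - 19402\right) = 3 \left(-4635\right) = -13905$)
$W - \left(\frac{23247}{-12495} + 10626\right) = -13905 - \left(\frac{23247}{-12495} + 10626\right) = -13905 - \left(23247 \left(- \frac{1}{12495}\right) + 10626\right) = -13905 - \left(- \frac{1107}{595} + 10626\right) = -13905 - \frac{6321363}{595} = - \frac{14594838}{595}$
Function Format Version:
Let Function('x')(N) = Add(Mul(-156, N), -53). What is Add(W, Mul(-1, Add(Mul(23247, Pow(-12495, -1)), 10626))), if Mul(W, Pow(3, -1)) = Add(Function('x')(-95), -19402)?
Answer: Rational(-14594838, 595) ≈ -24529.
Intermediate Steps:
Function('x')(N) = Add(-53, Mul(-156, N))
W = -13905 (W = Mul(3, Add(Add(-53, Mul(-156, -95)), -19402)) = Mul(3, Add(Add(-53, 14820), -19402)) = Mul(3, Add(14767, -19402)) = Mul(3, -4635) = -13905)
Add(W, Mul(-1, Add(Mul(23247, Pow(-12495, -1)), 10626))) = Add(-13905, Mul(-1, Add(Mul(23247, Pow(-12495, -1)), 10626))) = Add(-13905, Mul(-1, Add(Mul(23247, Rational(-1, 12495)), 10626))) = Add(-13905, Mul(-1, Add(Rational(-1107, 595), 10626))) = Add(-13905, Mul(-1, Rational(6321363, 595))) = Add(-13905, Rational(-6321363, 595)) = Rational(-14594838, 595)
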